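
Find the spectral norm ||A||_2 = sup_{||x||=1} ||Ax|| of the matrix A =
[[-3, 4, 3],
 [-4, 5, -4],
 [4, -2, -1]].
||A||_2 ≈ 9.1522 (= sqrt(largest eigenvalue of A^T A))

||A||_2 = sigma_max(A) = sqrt(lambda_max(A^T A)). Form the symmetric matrix M = A^T A =
[[41, -40, 3],
 [-40, 45, -6],
 [3, -6, 26]].
Its characteristic polynomial (trace, sum of principal 2x2 minors, determinant of M give the coefficients) is
  p(λ) = det(λ I - M) = λ^3 - 112λ^2 + 2436λ - 5929.
No integer candidate from the rational root theorem (±divisors of 5929) is a root, so the roots are irrational. The cubic discriminant is Δ = 11464240949 > 0, so there are three distinct real roots. p(2) = -1497 and p(3) = 398 have opposite signs, so a root lies in (2, 3); Newton's method refines it to λ ≈ 2.7806. p(25) = 596 and p(26) = -729 have opposite signs, so a root lies in (25, 26); Newton's method refines it to λ ≈ 25.4565. p(83) = -3522 and p(84) = 1127 have opposite signs, so a root lies in (83, 84); Newton's method refines it to λ ≈ 83.763. Check (Vieta): the three roots sum to 112, matching tr M = 112.
So the eigenvalues of A^T A are ≈ 2.7806, 25.4565, 83.763 (all ≥ 0, as they must be for A^T A). The largest is λ_max ≈ 83.763, hence ||A||_2 = sqrt(λ_max) ≈ 9.1522.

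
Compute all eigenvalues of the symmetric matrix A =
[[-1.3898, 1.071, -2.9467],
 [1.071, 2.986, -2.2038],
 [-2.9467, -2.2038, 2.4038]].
sigma(A) ≈ {-3, 1, 6}

A is real symmetric, so its spectrum consists of real eigenvalues. Expanding the characteristic polynomial of the displayed matrix gives
  det(λ I - A) = p(λ) = λ^3 + (-4)λ^2 + (-15)λ + (18).
Solving p(λ) = 0 yields eigenvalues ≈ -3, 1, 6. (A is shown rounded to 4 decimals, so these recover the underlying integer eigenvalues to within that precision.)
Verification: the trace of A = 4 equals the sum of eigenvalues 4, and det(A) ≈ -18.0005 matches the eigenvalue product -18.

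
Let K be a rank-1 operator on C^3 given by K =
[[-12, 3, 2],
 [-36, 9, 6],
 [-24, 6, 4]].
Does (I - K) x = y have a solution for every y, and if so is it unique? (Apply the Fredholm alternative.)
(I - K) is singular (det(I - K) = 0, i.e. 1 ∈ sigma(K)). (I - K) x = y is solvable iff y ⊥ ker((I - K)^*) = span{(-12, 3, 2)}, i.e. iff -12y_1 + 3y_2 + 2y_3 = 0. When solvable, the solutions are x = y + c·(1, 3, 2), c arbitrary (ker(I - K) = span{(1, 3, 2)}, dimension 1).

K has rank 1, so it is an outer product K = u v^T: every row of K is a multiple of one row vector. Reading off the entries, u = (1, 3, 2) and v = (-12, 3, 2) (row i of K equals u_i·v^T). A rank-one matrix u v^T satisfies K u = u (v·u) and kills the (2)-dimensional subspace v^⊥, so its characteristic polynomial is lambda^2 (lambda - v·u) with v·u = tr K = 1. Hence the eigenvalues of I - K are 1 (multiplicity 2) and 1 - (1) = 0, so det(I - K) = 0. (Direct check: I - K =
[[13, -3, -2],
 [36, -8, -6],
 [24, -6, -3]]
has determinant 0.) So 1 is an eigenvalue of K and (I - K) is not invertible. The finite-dimensional Fredholm alternative says: either (I - K) is invertible, or ker(I - K) ≠ {0} and then range(I - K) = ker((I - K)^*)^⊥, with dim ker(I - K) = dim ker((I - K)^*). We are in the second case, so we need both kernels. Kernel of I - K: (I - K) u = u - u (v·u) = u - u = 0, so ker(I - K) = span{u} = span{(1, 3, 2)} (it is exactly 1-dimensional because rank(I - K) = 2). Kernel of the adjoint: K is real, so (I - K)^* = I - K^T = I - v u^T, and (I - v u^T) v = v - v (u·v) = 0; hence ker((I - K)^*) = span{v} = span{(-12, 3, 2)}. Therefore (I - K) x = y is solvable iff <y, v> = 0, i.e. iff -12y_1 + 3y_2 + 2y_3 = 0. When this holds, K y = u (v·y) = 0, so (I - K) y = y and x = y is a particular solution; the full solution set is the line x = y + c·u = y + c·(1, 3, 2), c ∈ C.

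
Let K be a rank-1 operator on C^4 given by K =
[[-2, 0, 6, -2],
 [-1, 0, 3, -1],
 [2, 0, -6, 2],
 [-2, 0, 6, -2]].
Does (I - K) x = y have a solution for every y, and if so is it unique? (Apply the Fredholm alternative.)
(I - K) is invertible (det(I - K) = 11 ≠ 0), so for every y in C^4 the equation (I - K) x = y has a unique solution.

K has rank 1, so it is an outer product K = u v^T: every row of K is a multiple of one row vector. Reading off the entries, u = (-2, -1, 2, -2) and v = (1, 0, -3, 1) (row i of K equals u_i·v^T). A rank-one matrix u v^T satisfies K u = u (v·u) and kills the (3)-dimensional subspace v^⊥, so its characteristic polynomial is lambda^3 (lambda - v·u) with v·u = tr K = -10. Hence the eigenvalues of I - K are 1 (multiplicity 3) and 1 - (-10) = 11, so det(I - K) = 11. (Direct check: I - K =
[[3, 0, -6, 2],
 [1, 1, -3, 1],
 [-2, 0, 7, -2],
 [2, 0, -6, 3]]
has determinant 11.) The finite-dimensional Fredholm alternative says: either (I - K) is invertible, or ker(I - K) ≠ {0} and then range(I - K) = ker((I - K)^*)^⊥, with dim ker(I - K) = dim ker((I - K)^*). Since det(I - K) ≠ 0, 1 is not an eigenvalue of K and ker(I - K) = {0}, so we are in the first case: for every y there is a unique x = (I - K)^(-1) y. Explicitly, by the Sherman–Morrison formula, (I - u v^T)^(-1) = I + u v^T/(1 - v·u), i.e. (I - K)^(-1) = I + K/(11).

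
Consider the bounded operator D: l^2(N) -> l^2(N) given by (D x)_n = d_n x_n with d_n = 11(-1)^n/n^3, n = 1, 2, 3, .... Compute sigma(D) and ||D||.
sigma(D) = {11(-1)^n/n^3 : n ≥ 1} ∪ {0}; ||D|| = 11

A bounded diagonal operator on l^2 with diagonal entries d_n has spectrum equal to the closure of {d_n : n ≥ 1}: every d_n is an eigenvalue (with eigenvector e_n), so {d_n} ⊂ sigma(D); the spectrum is closed, so its closure is too; and for lambda not in the closure, (D - lambda I) has bounded inverse (the diagonal entries 1/(d_n - lambda) are bounded). For our sequence d_n = 11(-1)^n/n^3, n = 1, 2, 3, ...:
  - {d_n} = {11(-1)^n/n^3 : n ≥ 1}; the only limit point is 0
  - closure = {11(-1)^n/n^3 : n ≥ 1} ∪ {0}
For the norm: a diagonal operator has ||D|| = sup_n |d_n|. Here |d_n| = 11/n^3 is decreasing, so sup_n |d_n| = |d_1| = 11. So ||D|| = 11.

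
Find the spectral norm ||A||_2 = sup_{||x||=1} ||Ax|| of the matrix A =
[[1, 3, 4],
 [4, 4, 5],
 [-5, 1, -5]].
||A||_2 ≈ 10.7035 (= sqrt(largest eigenvalue of A^T A))

||A||_2 = sigma_max(A) = sqrt(lambda_max(A^T A)). Form the symmetric matrix M = A^T A =
[[42, 14, 49],
 [14, 26, 27],
 [49, 27, 66]].
Its characteristic polynomial (trace, sum of principal 2x2 minors, determinant of M give the coefficients) is
  p(λ) = det(λ I - M) = λ^3 - 134λ^2 + 2254λ - 3136.
No integer candidate from the rational root theorem (±divisors of 3136) is a root, so the roots are irrational. The cubic discriminant is Δ = 32021441200 > 0, so there are three distinct real roots. p(1) = -1015 and p(2) = 844 have opposite signs, so a root lies in (1, 2); Newton's method refines it to λ ≈ 1.5286. p(17) = 1369 and p(18) = -148 have opposite signs, so a root lies in (17, 18); Newton's method refines it to λ ≈ 17.907. p(114) = -6100 and p(115) = 4799 have opposite signs, so a root lies in (114, 115); Newton's method refines it to λ ≈ 114.5644. Check (Vieta): the three roots sum to 134, matching tr M = 134.
So the eigenvalues of A^T A are ≈ 1.5286, 17.907, 114.5644 (all ≥ 0, as they must be for A^T A). The largest is λ_max ≈ 114.5644, hence ||A||_2 = sqrt(λ_max) ≈ 10.7035.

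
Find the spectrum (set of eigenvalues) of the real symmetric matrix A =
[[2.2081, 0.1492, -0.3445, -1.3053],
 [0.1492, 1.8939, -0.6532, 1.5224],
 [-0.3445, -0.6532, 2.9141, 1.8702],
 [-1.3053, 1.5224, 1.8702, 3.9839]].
sigma(A) ≈ {0, 2, 3, 6}

A is real symmetric, so its spectrum consists of real eigenvalues. Expanding the characteristic polynomial of the displayed matrix gives
  det(λ I - A) = p(λ) = λ^4 + (-11)λ^3 + (36)λ^2 + (-36.0015)λ + (0.0018).
Solving p(λ) = 0 yields eigenvalues ≈ 0, 2, 3, 6. (A is shown rounded to 4 decimals, so these recover the underlying integer eigenvalues to within that precision.)
Verification: the trace of A = 11 equals the sum of eigenvalues 11, and det(A) ≈ 0.0018 matches the eigenvalue product 0.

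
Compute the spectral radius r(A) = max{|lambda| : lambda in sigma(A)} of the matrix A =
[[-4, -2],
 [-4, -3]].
r(A) = (7 + sqrt(33))/2 ≈ 6.3723

The eigenvalues of A are the roots of its characteristic polynomial. With M = A (coefficients from the trace and determinant):
  p(λ) = det(λ I - M) = λ^2 + 7λ + 4.
For λ^2 + 7λ + 4 the discriminant is 33. It is nonnegative but not a perfect square, so the roots are real and irrational: λ = (-7 ± sqrt(33))/2 ≈ -0.6277, -6.3723.
Thus the eigenvalues (to 4 decimals) are -0.6277 (modulus 0.6277); -6.3723 (modulus 6.3723). The spectral radius is the largest modulus: r(A) = (7 + sqrt(33))/2 ≈ 6.3723. (Cross-check: r(A) ≤ ||A||_2 ≈ 6.6814; equality holds whenever A is normal, though it can also hold for some non-normal A.)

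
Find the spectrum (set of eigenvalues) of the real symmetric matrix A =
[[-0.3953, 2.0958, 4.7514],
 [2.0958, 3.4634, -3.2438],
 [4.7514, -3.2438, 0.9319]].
sigma(A) ≈ {-6, 4, 6}

A is real symmetric, so its spectrum consists of real eigenvalues. Expanding the characteristic polynomial of the displayed matrix gives
  det(λ I - A) = p(λ) = λ^3 + (-4)λ^2 + (-36)λ + (144.0021).
Solving p(λ) = 0 yields eigenvalues ≈ -6, 4, 6. (A is shown rounded to 4 decimals, so these recover the underlying integer eigenvalues to within that precision.)
Verification: the trace of A = 4 equals the sum of eigenvalues 4, and det(A) ≈ -144.0021 matches the eigenvalue product -144.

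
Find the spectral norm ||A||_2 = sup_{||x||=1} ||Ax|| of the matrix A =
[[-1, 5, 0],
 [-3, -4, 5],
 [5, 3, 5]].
||A||_2 ≈ 8.1224 (= sqrt(largest eigenvalue of A^T A))

||A||_2 = sigma_max(A) = sqrt(lambda_max(A^T A)). Form the symmetric matrix M = A^T A =
[[35, 22, 10],
 [22, 50, -5],
 [10, -5, 50]].
Its characteristic polynomial (trace, sum of principal 2x2 minors, determinant of M give the coefficients) is
  p(λ) = det(λ I - M) = λ^3 - 135λ^2 + 5391λ - 55225.
No integer candidate from the rational root theorem (±divisors of 55225) is a root, so the roots are irrational. The cubic discriminant is Δ = 572265216 > 0, so there are three distinct real roots. p(15) = -1360 and p(16) = 567 have opposite signs, so a root lies in (15, 16); Newton's method refines it to λ ≈ 15.6961. p(53) = 160 and p(54) = -307 have opposite signs, so a root lies in (53, 54); Newton's method refines it to λ ≈ 53.3306. p(65) = -560 and p(66) = 17 have opposite signs, so a root lies in (65, 66); Newton's method refines it to λ ≈ 65.9733. Check (Vieta): the three roots sum to 135, matching tr M = 135.
So the eigenvalues of A^T A are ≈ 15.6961, 53.3306, 65.9733 (all ≥ 0, as they must be for A^T A). The largest is λ_max ≈ 65.9733, hence ||A||_2 = sqrt(λ_max) ≈ 8.1224.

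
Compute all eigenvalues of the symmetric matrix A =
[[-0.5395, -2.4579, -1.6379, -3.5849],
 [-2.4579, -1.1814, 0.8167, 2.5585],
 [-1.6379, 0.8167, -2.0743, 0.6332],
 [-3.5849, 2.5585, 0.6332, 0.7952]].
sigma(A) ≈ {-4, -3, -2, 6}

A is real symmetric, so its spectrum consists of real eigenvalues. Expanding the characteristic polynomial of the displayed matrix gives
  det(λ I - A) = p(λ) = λ^4 + (3)λ^3 + (-28)λ^2 + (-132.002)λ + (-144.0034).
Solving p(λ) = 0 yields eigenvalues ≈ -4, -3, -2, 6. (A is shown rounded to 4 decimals, so these recover the underlying integer eigenvalues to within that precision.)
Verification: the trace of A = -3 equals the sum of eigenvalues -3, and det(A) ≈ -144.0034 matches the eigenvalue product -144.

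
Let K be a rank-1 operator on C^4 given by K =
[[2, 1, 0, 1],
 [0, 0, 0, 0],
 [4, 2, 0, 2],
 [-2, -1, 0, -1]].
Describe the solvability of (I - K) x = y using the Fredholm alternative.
(I - K) is singular (det(I - K) = 0, i.e. 1 ∈ sigma(K)). (I - K) x = y is solvable iff y ⊥ ker((I - K)^*) = span{(2, 1, 0, 1)}, i.e. iff 2y_1 + y_2 + y_4 = 0. When solvable, the solutions are x = y + c·(1, 0, 2, -1), c arbitrary (ker(I - K) = span{(1, 0, 2, -1)}, dimension 1).

K has rank 1, so it is an outer product K = u v^T: every row of K is a multiple of one row vector. Reading off the entries, u = (1, 0, 2, -1) and v = (2, 1, 0, 1) (row i of K equals u_i·v^T). A rank-one matrix u v^T satisfies K u = u (v·u) and kills the (3)-dimensional subspace v^⊥, so its characteristic polynomial is lambda^3 (lambda - v·u) with v·u = tr K = 1. Hence the eigenvalues of I - K are 1 (multiplicity 3) and 1 - (1) = 0, so det(I - K) = 0. (Direct check: I - K =
[[-1, -1, 0, -1],
 [0, 1, 0, 0],
 [-4, -2, 1, -2],
 [2, 1, 0, 2]]
has determinant 0.) So 1 is an eigenvalue of K and (I - K) is not invertible. The finite-dimensional Fredholm alternative says: either (I - K) is invertible, or ker(I - K) ≠ {0} and then range(I - K) = ker((I - K)^*)^⊥, with dim ker(I - K) = dim ker((I - K)^*). We are in the second case, so we need both kernels. Kernel of I - K: (I - K) u = u - u (v·u) = u - u = 0, so ker(I - K) = span{u} = span{(1, 0, 2, -1)} (it is exactly 1-dimensional because rank(I - K) = 3). Kernel of the adjoint: K is real, so (I - K)^* = I - K^T = I - v u^T, and (I - v u^T) v = v - v (u·v) = 0; hence ker((I - K)^*) = span{v} = span{(2, 1, 0, 1)}. Therefore (I - K) x = y is solvable iff <y, v> = 0, i.e. iff 2y_1 + y_2 + y_4 = 0. When this holds, K y = u (v·y) = 0, so (I - K) y = y and x = y is a particular solution; the full solution set is the line x = y + c·u = y + c·(1, 0, 2, -1), c ∈ C.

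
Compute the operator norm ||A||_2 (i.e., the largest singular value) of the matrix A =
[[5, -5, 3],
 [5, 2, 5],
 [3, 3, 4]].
||A||_2 ≈ 10.3294 (= sqrt(largest eigenvalue of A^T A))

||A||_2 = sigma_max(A) = sqrt(lambda_max(A^T A)). Form the symmetric matrix M = A^T A =
[[59, -6, 52],
 [-6, 38, 7],
 [52, 7, 50]].
Its characteristic polynomial (trace, sum of principal 2x2 minors, determinant of M give the coefficients) is
  p(λ) = det(λ I - M) = λ^3 - 147λ^2 + 4303λ - 289.
No integer candidate from the rational root theorem (±divisors of 289) is a root, so the roots are irrational. The cubic discriminant is Δ = 81030174800 > 0, so there are three distinct real roots. p(0) = -289 and p(1) = 3868 have opposite signs, so a root lies in (0, 1); Newton's method refines it to λ ≈ 0.0673. p(40) = 631 and p(41) = -2052 have opposite signs, so a root lies in (40, 41); Newton's method refines it to λ ≈ 40.2369. p(106) = -4847 and p(107) = 2172 have opposite signs, so a root lies in (106, 107); Newton's method refines it to λ ≈ 106.6958. Check (Vieta): the three roots sum to 147, matching tr M = 147.
So the eigenvalues of A^T A are ≈ 0.0673, 40.2369, 106.6958 (all ≥ 0, as they must be for A^T A). The largest is λ_max ≈ 106.6958, hence ||A||_2 = sqrt(λ_max) ≈ 10.3294.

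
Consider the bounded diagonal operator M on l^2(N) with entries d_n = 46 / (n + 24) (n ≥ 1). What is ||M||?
||M|| = 46/25 (attained at n = 1)

For M diagonal, ||M|| = sup_n |d_n| = sup_n 46/(n + 24). This is positive and strictly decreasing in n, so the supremum is attained at n = 1: d_1 = 46/(1 + 24) = 46/25. Hence ||M|| = 46/25.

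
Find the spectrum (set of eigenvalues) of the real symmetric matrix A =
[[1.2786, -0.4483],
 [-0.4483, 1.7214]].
sigma(A) ≈ {1, 2}

A is real symmetric, so its spectrum consists of real eigenvalues. Expanding the characteristic polynomial of the displayed matrix gives
  det(λ I - A) = p(λ) = λ^2 + (-3)λ + (2).
Solving p(λ) = 0 yields eigenvalues ≈ 1, 2. (A is shown rounded to 4 decimals, so these recover the underlying integer eigenvalues to within that precision.)
Verification: the trace of A = 3 equals the sum of eigenvalues 3, and det(A) ≈ 2.0000 matches the eigenvalue product 2.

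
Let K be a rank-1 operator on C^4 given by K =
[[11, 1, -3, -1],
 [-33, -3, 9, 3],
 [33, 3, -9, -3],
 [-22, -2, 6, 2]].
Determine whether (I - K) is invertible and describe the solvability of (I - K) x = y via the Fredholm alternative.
(I - K) is singular (det(I - K) = 0, i.e. 1 ∈ sigma(K)). (I - K) x = y is solvable iff y ⊥ ker((I - K)^*) = span{(11, 1, -3, -1)}, i.e. iff 11y_1 + y_2 - 3y_3 - y_4 = 0. When solvable, the solutions are x = y + c·(1, -3, 3, -2), c arbitrary (ker(I - K) = span{(1, -3, 3, -2)}, dimension 1).

K has rank 1, so it is an outer product K = u v^T: every row of K is a multiple of one row vector. Reading off the entries, u = (1, -3, 3, -2) and v = (11, 1, -3, -1) (row i of K equals u_i·v^T). A rank-one matrix u v^T satisfies K u = u (v·u) and kills the (3)-dimensional subspace v^⊥, so its characteristic polynomial is lambda^3 (lambda - v·u) with v·u = tr K = 1. Hence the eigenvalues of I - K are 1 (multiplicity 3) and 1 - (1) = 0, so det(I - K) = 0. (Direct check: I - K =
[[-10, -1, 3, 1],
 [33, 4, -9, -3],
 [-33, -3, 10, 3],
 [22, 2, -6, -1]]
has determinant 0.) So 1 is an eigenvalue of K and (I - K) is not invertible. The finite-dimensional Fredholm alternative says: either (I - K) is invertible, or ker(I - K) ≠ {0} and then range(I - K) = ker((I - K)^*)^⊥, with dim ker(I - K) = dim ker((I - K)^*). We are in the second case, so we need both kernels. Kernel of I - K: (I - K) u = u - u (v·u) = u - u = 0, so ker(I - K) = span{u} = span{(1, -3, 3, -2)} (it is exactly 1-dimensional because rank(I - K) = 3). Kernel of the adjoint: K is real, so (I - K)^* = I - K^T = I - v u^T, and (I - v u^T) v = v - v (u·v) = 0; hence ker((I - K)^*) = span{v} = span{(11, 1, -3, -1)}. Therefore (I - K) x = y is solvable iff <y, v> = 0, i.e. iff 11y_1 + y_2 - 3y_3 - y_4 = 0. When this holds, K y = u (v·y) = 0, so (I - K) y = y and x = y is a particular solution; the full solution set is the line x = y + c·u = y + c·(1, -3, 3, -2), c ∈ C.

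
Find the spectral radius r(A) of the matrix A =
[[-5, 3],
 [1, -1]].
r(A) = (6 + sqrt(28))/2 ≈ 5.6458

The eigenvalues of A are the roots of its characteristic polynomial. With M = A (coefficients from the trace and determinant):
  p(λ) = det(λ I - M) = λ^2 + 6λ + 2.
For λ^2 + 6λ + 2 the discriminant is 28. It is nonnegative but not a perfect square, so the roots are real and irrational: λ = (-6 ± sqrt(28))/2 ≈ -0.3542, -5.6458.
Thus the eigenvalues (to 4 decimals) are -0.3542 (modulus 0.3542); -5.6458 (modulus 5.6458). The spectral radius is the largest modulus: r(A) = (6 + sqrt(28))/2 ≈ 5.6458. (Cross-check: r(A) ≤ ||A||_2 ≈ 5.9907; equality holds whenever A is normal, though it can also hold for some non-normal A.)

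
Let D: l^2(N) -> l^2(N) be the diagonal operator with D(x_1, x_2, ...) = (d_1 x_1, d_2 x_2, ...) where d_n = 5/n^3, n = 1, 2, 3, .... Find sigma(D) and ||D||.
sigma(D) = {5/n^3 : n ≥ 1} ∪ {0}; ||D|| = 5

A bounded diagonal operator on l^2 with diagonal entries d_n has spectrum equal to the closure of {d_n : n ≥ 1}: every d_n is an eigenvalue (with eigenvector e_n), so {d_n} ⊂ sigma(D); the spectrum is closed, so its closure is too; and for lambda not in the closure, (D - lambda I) has bounded inverse (the diagonal entries 1/(d_n - lambda) are bounded). For our sequence d_n = 5/n^3, n = 1, 2, 3, ...:
  - {d_n} = {5/n^3 : n ≥ 1}; the only limit point is 0
  - closure = {5/n^3 : n ≥ 1} ∪ {0}
For the norm: a diagonal operator has ||D|| = sup_n |d_n|. Here d_n = 5/n^3 is positive and decreasing, so sup_n |d_n| = d_1 = 5. So ||D|| = 5.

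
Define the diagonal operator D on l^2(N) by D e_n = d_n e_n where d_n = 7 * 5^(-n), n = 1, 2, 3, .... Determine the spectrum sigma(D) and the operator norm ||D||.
sigma(D) = {7 * 5^(-n) : n ≥ 1} ∪ {0}; ||D|| = 7/5

A bounded diagonal operator on l^2 with diagonal entries d_n has spectrum equal to the closure of {d_n : n ≥ 1}: every d_n is an eigenvalue (with eigenvector e_n), so {d_n} ⊂ sigma(D); the spectrum is closed, so its closure is too; and for lambda not in the closure, (D - lambda I) has bounded inverse (the diagonal entries 1/(d_n - lambda) are bounded). For our sequence d_n = 7 * 5^(-n), n = 1, 2, 3, ...:
  - {d_n} = {7 * 5^(-n) : n ≥ 1}; the only limit point is 0
  - closure = {7 * 5^(-n) : n ≥ 1} ∪ {0}
For the norm: a diagonal operator has ||D|| = sup_n |d_n|. Here d_n = 7 * 5^(-n) is positive and decreasing, so sup_n |d_n| = d_1 = 7/5. So ||D|| = 7/5.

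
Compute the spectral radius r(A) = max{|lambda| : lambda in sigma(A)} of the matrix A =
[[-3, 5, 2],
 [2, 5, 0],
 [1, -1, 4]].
r(A) = 6

The eigenvalues of A are the roots of its characteristic polynomial. With M = A (coefficients from the trace, the sum of principal 2x2 minors, and det A):
  p(λ) = det(λ I - M) = λ^3 - 6λ^2 - 19λ + 114.
By the rational root theorem any rational root is an integer divisor of 114. Testing λ = 6: p(6) = 216 - 216 - 114 + 114 = 0, so λ = 6 is a root. Dividing out (λ - 6) leaves p(λ) = (λ - 6)(λ^2 - 19). For λ^2 - 19 the discriminant is 76. It is nonnegative but not a perfect square, so the roots are real and irrational: λ = ± sqrt(76)/2 ≈ 4.3589, -4.3589.
Thus the eigenvalues (to 4 decimals) are 4.3589 (modulus 4.3589); -4.3589 (modulus 4.3589); 6 (modulus 6). The spectral radius is the largest modulus: r(A) = 6. (Cross-check: r(A) ≤ ||A||_2 ≈ 7.2887; equality holds whenever A is normal, though it can also hold for some non-normal A.)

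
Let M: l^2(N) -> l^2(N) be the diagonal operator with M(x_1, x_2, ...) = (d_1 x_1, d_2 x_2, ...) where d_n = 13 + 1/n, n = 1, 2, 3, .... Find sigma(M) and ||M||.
sigma(M) = {13 + 1/n : n ≥ 1} ∪ {13}; ||M|| = 14

A bounded diagonal operator on l^2 with diagonal entries d_n has spectrum equal to the closure of {d_n : n ≥ 1}: every d_n is an eigenvalue (with eigenvector e_n), so {d_n} ⊂ sigma(M); the spectrum is closed, so its closure is too; and for lambda not in the closure, (M - lambda I) has bounded inverse (the diagonal entries 1/(d_n - lambda) are bounded). For our sequence d_n = 13 + 1/n, n = 1, 2, 3, ...:
  - {d_n} = {13 + 1/n : n ≥ 1}; the only limit point is 13
  - closure = {13 + 1/n : n ≥ 1} ∪ {13}
For the norm: a diagonal operator has ||M|| = sup_n |d_n|. Here d_n = 13 + 1/n is positive and decreasing, so sup_n |d_n| = d_1 = 13 + 1 = 14. So ||M|| = 14.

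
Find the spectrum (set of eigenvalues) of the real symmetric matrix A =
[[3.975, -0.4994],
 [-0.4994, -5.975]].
sigma(A) ≈ {-6, 4}

A is real symmetric, so its spectrum consists of real eigenvalues. Expanding the characteristic polynomial of the displayed matrix gives
  det(λ I - A) = p(λ) = λ^2 + (2)λ + (-24).
Solving p(λ) = 0 yields eigenvalues ≈ -6, 4. (A is shown rounded to 4 decimals, so these recover the underlying integer eigenvalues to within that precision.)
Verification: the trace of A = -2 equals the sum of eigenvalues -2, and det(A) ≈ -24.0000 matches the eigenvalue product -24.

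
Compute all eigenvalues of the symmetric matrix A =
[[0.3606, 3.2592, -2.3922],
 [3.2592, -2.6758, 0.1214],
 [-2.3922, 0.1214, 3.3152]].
sigma(A) ≈ {-5, 1, 5}

A is real symmetric, so its spectrum consists of real eigenvalues. Expanding the characteristic polynomial of the displayed matrix gives
  det(λ I - A) = p(λ) = λ^3 + (-1)λ^2 + (-25)λ + (25).
Solving p(λ) = 0 yields eigenvalues ≈ -5, 1, 5. (A is shown rounded to 4 decimals, so these recover the underlying integer eigenvalues to within that precision.)
Verification: the trace of A = 1 equals the sum of eigenvalues 1, and det(A) ≈ -24.9999 matches the eigenvalue product -25.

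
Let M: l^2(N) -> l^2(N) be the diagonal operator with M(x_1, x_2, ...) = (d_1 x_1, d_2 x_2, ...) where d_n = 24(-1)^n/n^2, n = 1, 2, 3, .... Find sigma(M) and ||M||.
sigma(M) = {24(-1)^n/n^2 : n ≥ 1} ∪ {0}; ||M|| = 24

A bounded diagonal operator on l^2 with diagonal entries d_n has spectrum equal to the closure of {d_n : n ≥ 1}: every d_n is an eigenvalue (with eigenvector e_n), so {d_n} ⊂ sigma(M); the spectrum is closed, so its closure is too; and for lambda not in the closure, (M - lambda I) has bounded inverse (the diagonal entries 1/(d_n - lambda) are bounded). For our sequence d_n = 24(-1)^n/n^2, n = 1, 2, 3, ...:
  - {d_n} = {24(-1)^n/n^2 : n ≥ 1}; the only limit point is 0
  - closure = {24(-1)^n/n^2 : n ≥ 1} ∪ {0}
For the norm: a diagonal operator has ||M|| = sup_n |d_n|. Here |d_n| = 24/n^2 is decreasing, so sup_n |d_n| = |d_1| = 24. So ||M|| = 24.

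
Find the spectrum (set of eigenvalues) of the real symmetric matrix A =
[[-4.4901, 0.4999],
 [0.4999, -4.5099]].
sigma(A) ≈ {-5, -4}

A is real symmetric, so its spectrum consists of real eigenvalues. Expanding the characteristic polynomial of the displayed matrix gives
  det(λ I - A) = p(λ) = λ^2 + (9)λ + (20).
Solving p(λ) = 0 yields eigenvalues ≈ -5, -4. (A is shown rounded to 4 decimals, so these recover the underlying integer eigenvalues to within that precision.)
Verification: the trace of A = -9 equals the sum of eigenvalues -9, and det(A) ≈ 20.0000 matches the eigenvalue product 20.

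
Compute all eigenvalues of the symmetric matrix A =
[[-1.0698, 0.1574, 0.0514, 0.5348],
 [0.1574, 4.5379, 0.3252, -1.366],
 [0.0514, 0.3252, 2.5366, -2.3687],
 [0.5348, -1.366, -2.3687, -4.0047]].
sigma(A) ≈ {-5, -1, 3, 5}

A is real symmetric, so its spectrum consists of real eigenvalues. Expanding the characteristic polynomial of the displayed matrix gives
  det(λ I - A) = p(λ) = λ^4 + (-2)λ^3 + (-28)λ^2 + (50)λ + (75).
Solving p(λ) = 0 yields eigenvalues ≈ -5, -1, 3, 5. (A is shown rounded to 4 decimals, so these recover the underlying integer eigenvalues to within that precision.)
Verification: the trace of A = 2 equals the sum of eigenvalues 2, and det(A) ≈ 75.0003 matches the eigenvalue product 75.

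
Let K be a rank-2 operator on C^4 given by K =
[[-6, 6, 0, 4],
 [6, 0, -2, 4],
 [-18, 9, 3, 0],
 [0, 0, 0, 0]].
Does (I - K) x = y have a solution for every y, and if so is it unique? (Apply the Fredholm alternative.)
(I - K) is invertible (det(I - K) = -32 ≠ 0), so for every y in C^4 the equation (I - K) x = y has a unique solution.

K has rank 2 and factors as K = U V^T = u1 v1^T + u2 v2^T with u1 = (0, 2, -3, 0), v1 = (3, 0, -1, 2), u2 = (-2, 0, -3, 0), v2 = (3, -3, 0, -2) (multiplying out reproduces the displayed K). The nonzero eigenvalues of U V^T coincide with those of the 2 x 2 matrix G = V^T U = [[v1·u1, v1·u2], [v2·u1, v2·u2]] = [[3, -3], [-6, -6]], and by the Sylvester determinant identity det(I_4 - U V^T) = det(I_2 - V^T U) = det([[-2, 3], [6, 7]]) = (-2)(7) - (3)(6) = -32. (Direct check: I - K =
[[7, -6, 0, -4],
 [-6, 1, 2, -4],
 [18, -9, -2, 0],
 [0, 0, 0, 1]]
has determinant -32.) The finite-dimensional Fredholm alternative says: either (I - K) is invertible, or ker(I - K) ≠ {0} and then range(I - K) = ker((I - K)^*)^⊥, with dim ker(I - K) = dim ker((I - K)^*). Since det(I - K) ≠ 0, 1 is not an eigenvalue of K and ker(I - K) = {0}, so we are in the first case: for every y there is a unique x = (I - K)^(-1) y. (Explicitly, by the Woodbury identity, (I - U V^T)^(-1) = I + U (I_2 - G)^(-1) V^T.)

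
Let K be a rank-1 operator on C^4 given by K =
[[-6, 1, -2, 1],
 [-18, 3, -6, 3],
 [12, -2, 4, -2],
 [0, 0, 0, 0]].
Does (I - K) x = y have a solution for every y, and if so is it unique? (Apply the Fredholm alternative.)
(I - K) is singular (det(I - K) = 0, i.e. 1 ∈ sigma(K)). (I - K) x = y is solvable iff y ⊥ ker((I - K)^*) = span{(-6, 1, -2, 1)}, i.e. iff -6y_1 + y_2 - 2y_3 + y_4 = 0. When solvable, the solutions are x = y + c·(1, 3, -2, 0), c arbitrary (ker(I - K) = span{(1, 3, -2, 0)}, dimension 1).

K has rank 1, so it is an outer product K = u v^T: every row of K is a multiple of one row vector. Reading off the entries, u = (1, 3, -2, 0) and v = (-6, 1, -2, 1) (row i of K equals u_i·v^T). A rank-one matrix u v^T satisfies K u = u (v·u) and kills the (3)-dimensional subspace v^⊥, so its characteristic polynomial is lambda^3 (lambda - v·u) with v·u = tr K = 1. Hence the eigenvalues of I - K are 1 (multiplicity 3) and 1 - (1) = 0, so det(I - K) = 0. (Direct check: I - K =
[[7, -1, 2, -1],
 [18, -2, 6, -3],
 [-12, 2, -3, 2],
 [0, 0, 0, 1]]
has determinant 0.) So 1 is an eigenvalue of K and (I - K) is not invertible. The finite-dimensional Fredholm alternative says: either (I - K) is invertible, or ker(I - K) ≠ {0} and then range(I - K) = ker((I - K)^*)^⊥, with dim ker(I - K) = dim ker((I - K)^*). We are in the second case, so we need both kernels. Kernel of I - K: (I - K) u = u - u (v·u) = u - u = 0, so ker(I - K) = span{u} = span{(1, 3, -2, 0)} (it is exactly 1-dimensional because rank(I - K) = 3). Kernel of the adjoint: K is real, so (I - K)^* = I - K^T = I - v u^T, and (I - v u^T) v = v - v (u·v) = 0; hence ker((I - K)^*) = span{v} = span{(-6, 1, -2, 1)}. Therefore (I - K) x = y is solvable iff <y, v> = 0, i.e. iff -6y_1 + y_2 - 2y_3 + y_4 = 0. When this holds, K y = u (v·y) = 0, so (I - K) y = y and x = y is a particular solution; the full solution set is the line x = y + c·u = y + c·(1, 3, -2, 0), c ∈ C.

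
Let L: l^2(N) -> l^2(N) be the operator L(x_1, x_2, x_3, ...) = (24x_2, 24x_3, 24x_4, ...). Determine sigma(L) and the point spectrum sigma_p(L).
sigma(L) = closed disk {z in C : |z| ≤ 24}; sigma_p(L) = open disk {z in C : |z| < 24}

Note L = 24·V where V is the unit left shift (V x)_k = x_{k+1}; so sigma(L) = 24·sigma(V) and ||L|| = 24||V||. ||L x||^2 = 576sum_{k≥2} |x_k|^2 ≤ 576||x||^2, with equality on {x : x_1 = 0}, so ||L|| = 24. For any lambda with |lambda| < 24, set r = lambda/24 (|r| < 1); the vector x = (1, r, r^2, ...) is in l^2 and satisfies L x = 24(r, r^2, ...) = lambda x, so lambda is an eigenvalue. On the boundary |lambda| = 24 the geometric series diverges, so no l^2 eigenvector exists, but these lambda lie in the approximate point spectrum. Hence sigma(L) is the closed disk of radius 24 and sigma_p(L) is the open disk.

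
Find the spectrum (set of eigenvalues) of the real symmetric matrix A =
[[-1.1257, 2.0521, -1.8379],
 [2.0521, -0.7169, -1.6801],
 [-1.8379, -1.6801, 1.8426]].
sigma(A) ≈ {-3, -1, 4}

A is real symmetric, so its spectrum consists of real eigenvalues. Expanding the characteristic polynomial of the displayed matrix gives
  det(λ I - A) = p(λ) = λ^3 + (0)λ^2 + (-13)λ + (-12).
Solving p(λ) = 0 yields eigenvalues ≈ -3, -1, 4. (A is shown rounded to 4 decimals, so these recover the underlying integer eigenvalues to within that precision.)
Verification: the trace of A = 0 equals the sum of eigenvalues 0, and det(A) ≈ 11.9999 matches the eigenvalue product 12.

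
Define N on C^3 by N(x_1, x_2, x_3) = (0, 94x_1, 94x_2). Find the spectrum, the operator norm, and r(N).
sigma(N) = {0}; ||N|| = 94; r(N) = 0. (N is nilpotent with N^3 = 0.)

On C^3, N is a strictly lower-triangular matrix with 94 on the subdiagonal and zeros elsewhere, so its characteristic polynomial is lambda^3 and every eigenvalue is 0: sigma(N) = {0}. For the operator norm, N e_i = 94e_{i+1} for i = 1, ..., 2 and N e_3 = 0, so the singular values of N are 94 (with multiplicity 2) and 0; hence ||N|| = 94. The spectral radius r(N) = max|lambda| = 0. Note ||N|| > r(N) — characteristic of non-normal nilpotent operators. Indeed N^3 = 0.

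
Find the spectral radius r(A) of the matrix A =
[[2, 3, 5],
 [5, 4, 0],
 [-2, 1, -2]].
r(A) ≈ 6.9382

The eigenvalues of A are the roots of its characteristic polynomial. With M = A (coefficients from the trace, the sum of principal 2x2 minors, and det A):
  p(λ) = det(λ I - M) = λ^3 - 4λ^2 - 9λ - 79.
No integer candidate from the rational root theorem (±divisors of 79) is a root, so the roots are irrational. The cubic discriminant is Δ = -235711 < 0, so there is one real root and a complex-conjugate pair. p(6) = -61 and p(7) = 5 have opposite signs, so a root lies in (6, 7); Newton's method refines it to λ ≈ 6.9382. Dividing out (λ - (6.9382)) leaves approximately λ^2 + 2.9382λ + 11.3862. For λ^2 + 2.9382λ + 11.3862 the discriminant is -36.9115. It is negative, so the remaining roots are the complex-conjugate pair λ ≈ -1.4691 ± 3.0377i. Their product equals the constant term, so |λ|^2 ≈ 11.3862 and |λ| ≈ 3.3743.
Thus the eigenvalues (to 4 decimals) are 6.9382 (modulus 6.9382); -1.4691 ± 3.0377i (modulus 3.3743). The spectral radius is the largest modulus: r(A) ≈ 6.9382. (Cross-check: r(A) ≤ ||A||_2 ≈ 8.0083; equality holds whenever A is normal, though it can also hold for some non-normal A.)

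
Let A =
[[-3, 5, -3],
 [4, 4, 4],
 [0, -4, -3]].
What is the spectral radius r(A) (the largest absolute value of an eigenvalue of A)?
r(A) ≈ 5.2014

The eigenvalues of A are the roots of its characteristic polynomial. With M = A (coefficients from the trace, the sum of principal 2x2 minors, and det A):
  p(λ) = det(λ I - M) = λ^3 + 2λ^2 - 19λ - 96.
No integer candidate from the rational root theorem (±divisors of 96) is a root, so the roots are irrational. The cubic discriminant is Δ = -151216 < 0, so there is one real root and a complex-conjugate pair. p(5) = -16 and p(6) = 78 have opposite signs, so a root lies in (5, 6); Newton's method refines it to λ ≈ 5.2014. Dividing out (λ - (5.2014)) leaves approximately λ^2 + 7.2014λ + 18.4567. For λ^2 + 7.2014λ + 18.4567 the discriminant is -21.9675. It is negative, so the remaining roots are the complex-conjugate pair λ ≈ -3.6007 ± 2.3435i. Their product equals the constant term, so |λ|^2 ≈ 18.4567 and |λ| ≈ 4.2961.
Thus the eigenvalues (to 4 decimals) are 5.2014 (modulus 5.2014); -3.6007 ± 2.3435i (modulus 4.2961). The spectral radius is the largest modulus: r(A) ≈ 5.2014. (Cross-check: r(A) ≤ ||A||_2 ≈ 8.1931; equality holds whenever A is normal, though it can also hold for some non-normal A.)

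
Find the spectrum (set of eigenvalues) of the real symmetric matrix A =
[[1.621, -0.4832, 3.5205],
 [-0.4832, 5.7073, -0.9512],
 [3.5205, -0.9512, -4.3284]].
sigma(A) ≈ {-6, 3, 6}

A is real symmetric, so its spectrum consists of real eigenvalues. Expanding the characteristic polynomial of the displayed matrix gives
  det(λ I - A) = p(λ) = λ^3 + (-3)λ^2 + (-36)λ + (108).
Solving p(λ) = 0 yields eigenvalues ≈ -6, 3, 6. (A is shown rounded to 4 decimals, so these recover the underlying integer eigenvalues to within that precision.)
Verification: the trace of A = 3 equals the sum of eigenvalues 3, and det(A) ≈ -108.0000 matches the eigenvalue product -108.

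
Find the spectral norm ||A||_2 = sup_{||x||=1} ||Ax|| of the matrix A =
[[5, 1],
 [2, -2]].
||A||_2 = sqrt((34 + sqrt(580))/2) ≈ 5.389 (= sqrt(largest eigenvalue of A^T A))

||A||_2 = sigma_max(A) = sqrt(lambda_max(A^T A)). Form the symmetric matrix M = A^T A =
[[29, 1],
 [1, 5]].
Its characteristic polynomial (trace, determinant of M give the coefficients) is
  p(λ) = det(λ I - M) = λ^2 - 34λ + 144.
For λ^2 - 34λ + 144 the discriminant is 580. It is nonnegative but not a perfect square, so the roots are real and irrational: λ = (34 ± sqrt(580))/2 ≈ 29.0416, 4.9584.
So the eigenvalues of A^T A are ≈ 4.9584, 29.0416 (all ≥ 0, as they must be for A^T A). The largest is λ_max = (34 + sqrt(580))/2 ≈ 29.0416, hence ||A||_2 = sqrt(λ_max) = sqrt((34 + sqrt(580))/2) ≈ 5.389.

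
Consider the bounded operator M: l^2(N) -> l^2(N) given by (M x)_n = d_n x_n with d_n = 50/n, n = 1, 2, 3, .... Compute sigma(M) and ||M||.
sigma(M) = {50/n : n ≥ 1} ∪ {0}; ||M|| = 50

A bounded diagonal operator on l^2 with diagonal entries d_n has spectrum equal to the closure of {d_n : n ≥ 1}: every d_n is an eigenvalue (with eigenvector e_n), so {d_n} ⊂ sigma(M); the spectrum is closed, so its closure is too; and for lambda not in the closure, (M - lambda I) has bounded inverse (the diagonal entries 1/(d_n - lambda) are bounded). For our sequence d_n = 50/n, n = 1, 2, 3, ...:
  - {d_n} = {50/n : n ≥ 1}; the only limit point is 0
  - closure = {50/n : n ≥ 1} ∪ {0}
For the norm: a diagonal operator has ||M|| = sup_n |d_n|. Here d_n = 50/n is positive and decreasing, so sup_n |d_n| = d_1 = 50. So ||M|| = 50.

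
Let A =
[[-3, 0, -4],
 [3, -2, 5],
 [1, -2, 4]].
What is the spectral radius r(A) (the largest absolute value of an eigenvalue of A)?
r(A) ≈ 2.3141

The eigenvalues of A are the roots of its characteristic polynomial. With M = A (coefficients from the trace, the sum of principal 2x2 minors, and det A):
  p(λ) = det(λ I - M) = λ^3 + λ^2 - 10.
No integer candidate from the rational root theorem (±divisors of 10) is a root, so the roots are irrational. The cubic discriminant is Δ = -2660 < 0, so there is one real root and a complex-conjugate pair. p(1) = -8 and p(2) = 2 have opposite signs, so a root lies in (1, 2); Newton's method refines it to λ ≈ 1.8675. Dividing out (λ - (1.8675)) leaves approximately λ^2 + 2.8675λ + 5.3549. For λ^2 + 2.8675λ + 5.3549 the discriminant is -13.1971. It is negative, so the remaining roots are the complex-conjugate pair λ ≈ -1.4337 ± 1.8164i. Their product equals the constant term, so |λ|^2 ≈ 5.3549 and |λ| ≈ 2.3141.
Thus the eigenvalues (to 4 decimals) are 1.8675 (modulus 1.8675); -1.4337 ± 1.8164i (modulus 2.3141). The spectral radius is the largest modulus: r(A) ≈ 2.3141. (Cross-check: r(A) ≤ ||A||_2 ≈ 8.9289; equality holds whenever A is normal, though it can also hold for some non-normal A.)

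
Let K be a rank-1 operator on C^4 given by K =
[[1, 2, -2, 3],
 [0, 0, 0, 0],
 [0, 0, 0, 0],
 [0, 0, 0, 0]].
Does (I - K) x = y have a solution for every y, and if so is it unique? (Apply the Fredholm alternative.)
(I - K) is singular (det(I - K) = 0, i.e. 1 ∈ sigma(K)). (I - K) x = y is solvable iff y ⊥ ker((I - K)^*) = span{(1, 2, -2, 3)}, i.e. iff y_1 + 2y_2 - 2y_3 + 3y_4 = 0. When solvable, the solutions are x = y + c·(1, 0, 0, 0), c arbitrary (ker(I - K) = span{(1, 0, 0, 0)}, dimension 1).

K has rank 1, so it is an outer product K = u v^T: every row of K is a multiple of one row vector. Reading off the entries, u = (1, 0, 0, 0) and v = (1, 2, -2, 3) (row i of K equals u_i·v^T). A rank-one matrix u v^T satisfies K u = u (v·u) and kills the (3)-dimensional subspace v^⊥, so its characteristic polynomial is lambda^3 (lambda - v·u) with v·u = tr K = 1. Hence the eigenvalues of I - K are 1 (multiplicity 3) and 1 - (1) = 0, so det(I - K) = 0. (Direct check: I - K =
[[0, -2, 2, -3],
 [0, 1, 0, 0],
 [0, 0, 1, 0],
 [0, 0, 0, 1]]
has determinant 0.) So 1 is an eigenvalue of K and (I - K) is not invertible. The finite-dimensional Fredholm alternative says: either (I - K) is invertible, or ker(I - K) ≠ {0} and then range(I - K) = ker((I - K)^*)^⊥, with dim ker(I - K) = dim ker((I - K)^*). We are in the second case, so we need both kernels. Kernel of I - K: (I - K) u = u - u (v·u) = u - u = 0, so ker(I - K) = span{u} = span{(1, 0, 0, 0)} (it is exactly 1-dimensional because rank(I - K) = 3). Kernel of the adjoint: K is real, so (I - K)^* = I - K^T = I - v u^T, and (I - v u^T) v = v - v (u·v) = 0; hence ker((I - K)^*) = span{v} = span{(1, 2, -2, 3)}. Therefore (I - K) x = y is solvable iff <y, v> = 0, i.e. iff y_1 + 2y_2 - 2y_3 + 3y_4 = 0. When this holds, K y = u (v·y) = 0, so (I - K) y = y and x = y is a particular solution; the full solution set is the line x = y + c·u = y + c·(1, 0, 0, 0), c ∈ C.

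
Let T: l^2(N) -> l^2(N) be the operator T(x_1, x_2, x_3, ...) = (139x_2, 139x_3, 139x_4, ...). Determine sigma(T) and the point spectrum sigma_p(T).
sigma(T) = closed disk {z in C : |z| ≤ 139}; sigma_p(T) = open disk {z in C : |z| < 139}

Note T = 139·V where V is the unit left shift (V x)_k = x_{k+1}; so sigma(T) = 139·sigma(V) and ||T|| = 139||V||. ||T x||^2 = 19321sum_{k≥2} |x_k|^2 ≤ 19321||x||^2, with equality on {x : x_1 = 0}, so ||T|| = 139. For any lambda with |lambda| < 139, set r = lambda/139 (|r| < 1); the vector x = (1, r, r^2, ...) is in l^2 and satisfies T x = 139(r, r^2, ...) = lambda x, so lambda is an eigenvalue. On the boundary |lambda| = 139 the geometric series diverges, so no l^2 eigenvector exists, but these lambda lie in the approximate point spectrum. Hence sigma(T) is the closed disk of radius 139 and sigma_p(T) is the open disk.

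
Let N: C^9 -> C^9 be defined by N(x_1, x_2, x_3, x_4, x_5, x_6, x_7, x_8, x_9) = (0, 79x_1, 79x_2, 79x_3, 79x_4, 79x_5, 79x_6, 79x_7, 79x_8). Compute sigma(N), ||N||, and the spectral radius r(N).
sigma(N) = {0}; ||N|| = 79; r(N) = 0. (N is nilpotent with N^9 = 0.)

On C^9, N is a strictly lower-triangular matrix with 79 on the subdiagonal and zeros elsewhere, so its characteristic polynomial is lambda^9 and every eigenvalue is 0: sigma(N) = {0}. For the operator norm, N e_i = 79e_{i+1} for i = 1, ..., 8 and N e_9 = 0, so the singular values of N are 79 (with multiplicity 8) and 0; hence ||N|| = 79. The spectral radius r(N) = max|lambda| = 0. Note ||N|| > r(N) — characteristic of non-normal nilpotent operators. Indeed N^9 = 0.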